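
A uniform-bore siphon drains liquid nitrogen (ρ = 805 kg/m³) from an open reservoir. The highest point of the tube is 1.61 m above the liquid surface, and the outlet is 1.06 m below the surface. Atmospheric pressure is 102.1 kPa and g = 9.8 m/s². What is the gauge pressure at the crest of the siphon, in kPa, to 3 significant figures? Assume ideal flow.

P_gauge = -21.1 kPa

The outlet speed comes from Torricelli: v = √(2g·1.06) = 4.56 m/s.
The bore is uniform, so the speed at the crest is the same v. Bernoulli surface→crest: P_atm = P_top + ½ρv² + ρg·h_top.
P_top = 102100 − ½·805·4.56² − 805·9.8·1.61 = 81000 Pa. So P_gauge = P_top − P_atm = -21100 Pa.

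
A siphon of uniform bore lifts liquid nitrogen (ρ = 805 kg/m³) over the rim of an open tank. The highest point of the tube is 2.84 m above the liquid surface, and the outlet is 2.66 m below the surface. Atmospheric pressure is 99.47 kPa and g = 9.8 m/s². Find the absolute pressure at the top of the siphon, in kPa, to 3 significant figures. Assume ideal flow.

P_top ≈ 56.1 kPa

Bernoulli surface→outlet gives ½v² = g·h_out, so v = √(2·9.8·2.66) = 7.22 m/s.
Continuity keeps v the same throughout the tube; from surface to crest, P_atm + 0 = P_top + ½ρv² + ρg·h_top.
P_top = 99470 − ½·805·7.22² − 805·9.8·2.84 = 56100 Pa.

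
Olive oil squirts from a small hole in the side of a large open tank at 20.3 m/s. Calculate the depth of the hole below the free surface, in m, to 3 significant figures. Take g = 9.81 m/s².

For a small hole in a large open tank, ½v² = gh, giving h = v²/(2g).
h = 20.3²/(2·9.81) = 412/19.62 = 21.0 m.

h ≈ 21.0 m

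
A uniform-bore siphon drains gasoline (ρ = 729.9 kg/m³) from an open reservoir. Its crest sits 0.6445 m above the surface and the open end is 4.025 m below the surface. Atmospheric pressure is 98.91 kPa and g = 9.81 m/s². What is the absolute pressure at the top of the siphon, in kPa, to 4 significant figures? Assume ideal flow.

From the surface to the outlet (both open to atmosphere, surface at rest): v = √(2g·h_out) = √(2·9.81·4.025) = 8.887 m/s.
The bore is uniform, so the speed at the crest is the same v. Bernoulli surface→crest: P_atm = P_top + ½ρv² + ρg·h_top.
P_top = 98910 − ½·729.9·8.887² − 729.9·9.81·0.6445 = 65470 Pa.

P_top = 65.47 kPa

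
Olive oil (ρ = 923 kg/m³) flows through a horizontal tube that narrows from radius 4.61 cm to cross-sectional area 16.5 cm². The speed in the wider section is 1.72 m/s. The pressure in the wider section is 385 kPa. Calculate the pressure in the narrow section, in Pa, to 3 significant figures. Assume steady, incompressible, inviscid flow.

By continuity, v₂ = v₁·A₁/A₂ = 1.72·(66.8/16.5) = 6.96 m/s.
Bernoulli (h₁ = h₂): P₁ − P₂ = ½ρ(v₂² − v₁²).
P₂ = P₁ − ½ρ(v₂² − v₁²) = 385000 − ½·923·(6.96² − 1.72²) = 385000 − 21000 = 364000 Pa.

364000 Pa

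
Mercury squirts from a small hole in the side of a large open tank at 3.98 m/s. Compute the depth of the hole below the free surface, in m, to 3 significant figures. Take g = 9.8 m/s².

h ≈ 0.808 m

For a small hole in a large open tank, ½v² = gh, giving h = v²/(2g).
h = 3.98²/(2·9.8) = 15.8/19.60 = 0.808 m.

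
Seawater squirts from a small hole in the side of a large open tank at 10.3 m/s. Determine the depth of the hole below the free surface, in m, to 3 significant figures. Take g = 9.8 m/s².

h ≈ 5.41 m

For a small hole in a large open tank, ½v² = gh, giving h = v²/(2g).
h = 10.3²/(2·9.8) = 106/19.60 = 5.41 m.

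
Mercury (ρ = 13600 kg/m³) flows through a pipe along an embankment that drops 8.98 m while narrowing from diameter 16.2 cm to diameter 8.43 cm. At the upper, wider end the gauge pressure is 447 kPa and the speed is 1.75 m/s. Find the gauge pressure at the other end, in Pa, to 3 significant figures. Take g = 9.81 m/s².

By continuity, v₂ = v₁·A₁/A₂ = 1.75·(206/55.8) = 6.46 m/s.
Bernoulli: P₁ + ½ρv₁² + ρg h₁ = P₂ + ½ρv₂² + ρg h₂, so P₂ = P₁ + ½ρ(v₁² − v₂²) − ρg(h₂ − h₁).
P₂ = 447000 + ½·13600·(1.75² − 6.46²) − 13600·9.81·(−8.98) = 447000 + (-263000) − (-1200000) = 1380000 Pa.

P₂ ≈ 1380000 Pa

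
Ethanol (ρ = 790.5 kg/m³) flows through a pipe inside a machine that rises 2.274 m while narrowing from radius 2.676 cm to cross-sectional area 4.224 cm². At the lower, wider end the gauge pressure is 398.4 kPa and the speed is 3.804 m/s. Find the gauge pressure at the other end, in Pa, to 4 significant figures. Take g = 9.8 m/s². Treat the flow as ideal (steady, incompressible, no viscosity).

By continuity, v₂ = v₁·A₁/A₂ = 3.804·(22.50/4.224) = 20.26 m/s.
Bernoulli: P₁ + ½ρv₁² + ρg h₁ = P₂ + ½ρv₂² + ρg h₂, so P₂ = P₁ + ½ρ(v₁² − v₂²) − ρg(h₂ − h₁).
P₂ = 398400 + ½·790.5·(3.804² − 20.26²) − 790.5·9.8·(+2.274) = 398400 + (-156500) − (17620) = 224300 Pa.

224300 Pa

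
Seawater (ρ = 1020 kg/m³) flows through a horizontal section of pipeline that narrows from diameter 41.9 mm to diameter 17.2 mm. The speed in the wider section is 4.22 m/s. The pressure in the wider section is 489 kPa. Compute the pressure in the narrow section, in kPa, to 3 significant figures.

Continuity gives A₁v₁ = A₂v₂, so v₂ = (13.8 cm²)/(2.32 cm²) × 4.22 m/s = 25.0 m/s.
With no height change, Bernoulli's equation is P₁ + ½ρv₁² = P₂ + ½ρv₂².
P₂ = P₁ − ½ρ(v₂² − v₁²) = 489000 − ½·1020·(25.0² − 4.22²) = 489000 − 311000 = 178000 Pa.

P₂ = 178 kPa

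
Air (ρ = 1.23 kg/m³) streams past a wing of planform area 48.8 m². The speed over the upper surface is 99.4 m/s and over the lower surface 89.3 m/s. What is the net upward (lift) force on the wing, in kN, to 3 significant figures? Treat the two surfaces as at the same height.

From P + ½ρv² = const at equal height, P_low − P_up = ½ρ(v_up² − v_low²).
ΔP = ½·1.23·(99.4² − 89.3²) = 1170 Pa.
Lift = ΔP · A = 1170 × 48.8 = 57200 N.

F ≈ 57.2 kN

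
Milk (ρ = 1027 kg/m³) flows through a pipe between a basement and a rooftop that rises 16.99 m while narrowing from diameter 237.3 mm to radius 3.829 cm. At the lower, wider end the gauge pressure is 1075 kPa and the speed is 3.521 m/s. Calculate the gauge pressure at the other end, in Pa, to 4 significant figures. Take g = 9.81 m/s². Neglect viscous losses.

By continuity, v₂ = v₁·A₁/A₂ = 3.521·(442.3/46.06) = 33.81 m/s.
Applying Bernoulli between the two ends and solving for P₂: P₂ = P₁ + ½ρ(v₁² − v₂²) − ρgΔh.
P₂ = 1075000 + ½·1027·(3.521² − 33.81²) − 1027·9.81·(+16.99) = 1075000 + (-580600) − (171200) = 323200 Pa.

P₂ = 323200 Pa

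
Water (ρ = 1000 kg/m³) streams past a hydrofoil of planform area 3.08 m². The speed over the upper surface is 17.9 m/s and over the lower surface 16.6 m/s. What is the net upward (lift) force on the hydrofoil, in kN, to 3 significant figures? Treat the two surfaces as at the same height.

F ≈ 69.1 kN

With equal heights on the two surfaces, Bernoulli gives P_lower − P_upper = ½ρ(v_upper² − v_lower²).
ΔP = ½·1000·(17.9² − 16.6²) = 22400 Pa.
Lift = ΔP · A = 22400 × 3.08 = 69100 N.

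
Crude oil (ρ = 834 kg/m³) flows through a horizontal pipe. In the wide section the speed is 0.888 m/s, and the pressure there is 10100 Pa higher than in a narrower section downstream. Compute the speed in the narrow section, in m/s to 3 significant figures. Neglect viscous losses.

With h₁ = h₂, rearranging Bernoulli gives v₂ = √(v₁² + 2ΔP/ρ).
v₂ = √(0.888² + 2·10100/834) = √(0.789 + 24.2) = 5.00 m/s.

5.00 m/s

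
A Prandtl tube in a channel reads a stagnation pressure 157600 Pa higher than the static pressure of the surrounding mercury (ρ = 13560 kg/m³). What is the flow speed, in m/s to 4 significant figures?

At the stagnation point the flow is brought to rest, so Bernoulli gives P_stag − P_static = ½ρv².
v = √(2ΔP/ρ) = √(2·157600/13560) = 4.821 m/s.

v ≈ 4.821 m/s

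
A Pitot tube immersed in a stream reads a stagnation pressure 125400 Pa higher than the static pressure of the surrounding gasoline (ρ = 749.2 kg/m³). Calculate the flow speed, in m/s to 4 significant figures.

The dynamic pressure equals the rise in static pressure at the stagnation point: ΔP = ½ρv².
v = √(2ΔP/ρ) = √(2·125400/749.2) = 18.30 m/s.

18.30 m/s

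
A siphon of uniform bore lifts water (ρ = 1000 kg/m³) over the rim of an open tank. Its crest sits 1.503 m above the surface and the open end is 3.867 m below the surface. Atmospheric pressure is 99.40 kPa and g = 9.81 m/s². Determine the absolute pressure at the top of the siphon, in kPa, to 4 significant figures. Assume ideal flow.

Bernoulli surface→outlet gives ½v² = g·h_out, so v = √(2·9.81·3.867) = 8.710 m/s.
With constant cross-section the crest speed equals v; applying Bernoulli from the surface up to the crest, P_top = P_atm − ½ρv² − ρg·h_top.
P_top = 99400 − ½·1000·8.710² − 1000·9.81·1.503 = 46720 Pa.

P_top ≈ 46.72 kPa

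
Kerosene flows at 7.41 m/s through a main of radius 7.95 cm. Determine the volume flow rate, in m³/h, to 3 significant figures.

Q = 530 m³/h

Q = A·v = 0.0199 m² × 7.41 m/s = 0.147 m³/s.
Converting: 0.147 m³/s × 3600 = 530 m³/h.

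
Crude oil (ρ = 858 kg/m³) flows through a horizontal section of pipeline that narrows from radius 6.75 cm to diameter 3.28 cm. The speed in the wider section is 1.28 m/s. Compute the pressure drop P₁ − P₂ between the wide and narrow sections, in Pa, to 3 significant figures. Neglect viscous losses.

Continuity gives A₁v₁ = A₂v₂, so v₂ = (143 cm²)/(8.45 cm²) × 1.28 m/s = 21.7 m/s.
Bernoulli (h₁ = h₂): P₁ − P₂ = ½ρ(v₂² − v₁²).
P₁ − P₂ = ½·858·(21.7² − 1.28²) = ½·858·469 = 201000 Pa.

ΔP ≈ 201000 Pa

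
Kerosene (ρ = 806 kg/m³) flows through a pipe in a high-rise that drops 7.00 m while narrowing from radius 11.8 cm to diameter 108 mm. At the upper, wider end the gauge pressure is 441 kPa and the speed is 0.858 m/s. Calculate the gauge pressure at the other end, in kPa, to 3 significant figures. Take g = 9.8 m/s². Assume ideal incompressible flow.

By continuity, v₂ = v₁·A₁/A₂ = 0.858·(437/91.6) = 4.10 m/s.
Energy conservation along the streamline gives P₂ = P₁ − ½ρ(v₂² − v₁²) − ρg(h₂ − h₁).
P₂ = 441000 + ½·806·(0.858² − 4.10²) − 806·9.8·(−7.00) = 441000 + (-6470) − (-55300) = 490000 Pa.

P₂ ≈ 490 kPa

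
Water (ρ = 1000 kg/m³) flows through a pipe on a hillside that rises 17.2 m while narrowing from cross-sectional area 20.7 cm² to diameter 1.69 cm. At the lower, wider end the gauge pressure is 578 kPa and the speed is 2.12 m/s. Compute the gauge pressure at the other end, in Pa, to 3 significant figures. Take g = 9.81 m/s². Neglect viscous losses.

P₂ ≈ 220000 Pa

By continuity, v₂ = v₁·A₁/A₂ = 2.12·(20.7/2.24) = 19.6 m/s.
Applying Bernoulli between the two ends and solving for P₂: P₂ = P₁ + ½ρ(v₁² − v₂²) − ρgΔh.
P₂ = 578000 + ½·1000·(2.12² − 19.6²) − 1000·9.81·(+17.2) = 578000 + (-189000) − (169000) = 220000 Pa.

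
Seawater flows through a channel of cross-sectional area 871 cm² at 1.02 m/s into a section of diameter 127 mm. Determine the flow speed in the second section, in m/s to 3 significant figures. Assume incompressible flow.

7.01 m/s

The volume flow rate is constant, so v₂ = (A₁/A₂)v₁ = (871/127)·1.02 = 7.01 m/s.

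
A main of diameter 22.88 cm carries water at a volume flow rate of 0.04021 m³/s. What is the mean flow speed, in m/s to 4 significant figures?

v = 0.9780 m/s

Q = 0.04021 m³/s = 0.04021 m³/s.
v = Q/A = 0.04021 / 0.04112 = 0.9780 m/s.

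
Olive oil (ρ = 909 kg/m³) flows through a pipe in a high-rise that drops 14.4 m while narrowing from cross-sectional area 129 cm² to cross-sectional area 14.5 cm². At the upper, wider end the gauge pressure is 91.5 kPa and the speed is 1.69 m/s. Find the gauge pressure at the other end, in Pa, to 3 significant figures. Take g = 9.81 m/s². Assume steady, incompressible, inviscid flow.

118000 Pa

Continuity gives A₁v₁ = A₂v₂, so v₂ = (129 cm²)/(14.5 cm²) × 1.69 m/s = 15.0 m/s.
Energy conservation along the streamline gives P₂ = P₁ − ½ρ(v₂² − v₁²) − ρg(h₂ − h₁).
P₂ = 91500 + ½·909·(1.69² − 15.0²) − 909·9.81·(−14.4) = 91500 + (-101000) − (-128000) = 118000 Pa.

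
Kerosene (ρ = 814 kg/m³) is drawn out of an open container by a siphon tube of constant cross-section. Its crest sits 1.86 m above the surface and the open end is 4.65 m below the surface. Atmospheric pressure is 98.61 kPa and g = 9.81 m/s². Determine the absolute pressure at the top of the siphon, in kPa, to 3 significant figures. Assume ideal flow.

P_top ≈ 46.6 kPa

The outlet speed comes from Torricelli: v = √(2g·4.65) = 9.55 m/s.
The bore is uniform, so the speed at the crest is the same v. Bernoulli surface→crest: P_atm = P_top + ½ρv² + ρg·h_top.
P_top = 98610 − ½·814·9.55² − 814·9.81·1.86 = 46600 Pa.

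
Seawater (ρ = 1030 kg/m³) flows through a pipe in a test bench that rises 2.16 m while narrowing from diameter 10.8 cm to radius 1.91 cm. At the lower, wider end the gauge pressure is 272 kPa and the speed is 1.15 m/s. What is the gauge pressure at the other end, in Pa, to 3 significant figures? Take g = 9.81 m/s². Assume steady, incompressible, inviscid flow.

P₂ ≈ 207000 Pa

Mass conservation (A₁v₁ = A₂v₂) gives v₂ = 1.15 × 91.6/11.5 = 9.19 m/s.
Energy conservation along the streamline gives P₂ = P₁ − ½ρ(v₂² − v₁²) − ρg(h₂ − h₁).
P₂ = 272000 + ½·1030·(1.15² − 9.19²) − 1030·9.81·(+2.16) = 272000 + (-42800) − (21800) = 207000 Pa.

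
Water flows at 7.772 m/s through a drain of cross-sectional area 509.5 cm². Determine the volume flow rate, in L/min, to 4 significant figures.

Q ≈ 23760 L/min

Q = A·v = 0.05095 m² × 7.772 m/s = 0.3960 m³/s.
Converting: 0.3960 m³/s × 60000 = 23760 L/min.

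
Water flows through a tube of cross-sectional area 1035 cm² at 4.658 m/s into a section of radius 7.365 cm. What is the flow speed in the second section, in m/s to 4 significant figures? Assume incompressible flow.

v₂ ≈ 28.29 m/s

Mass conservation (A₁v₁ = A₂v₂) gives v₂ = 4.658 × 1035/170.4 = 28.29 m/s.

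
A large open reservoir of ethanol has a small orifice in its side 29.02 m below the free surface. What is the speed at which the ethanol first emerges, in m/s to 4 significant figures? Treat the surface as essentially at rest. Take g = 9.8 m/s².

The surface is effectively still and both ends are open, so ½v² = gh and v = √(2·9.8·29.02) = 23.85 m/s.

23.85 m/s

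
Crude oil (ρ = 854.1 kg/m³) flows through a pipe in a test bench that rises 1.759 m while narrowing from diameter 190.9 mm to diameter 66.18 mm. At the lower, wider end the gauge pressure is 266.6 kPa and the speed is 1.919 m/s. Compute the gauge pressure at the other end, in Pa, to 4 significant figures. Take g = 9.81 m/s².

144600 Pa

Continuity gives A₁v₁ = A₂v₂, so v₂ = (286.2 cm²)/(34.40 cm²) × 1.919 m/s = 15.97 m/s.
Bernoulli: P₁ + ½ρv₁² + ρg h₁ = P₂ + ½ρv₂² + ρg h₂, so P₂ = P₁ + ½ρ(v₁² − v₂²) − ρg(h₂ − h₁).
P₂ = 266600 + ½·854.1·(1.919² − 15.97²) − 854.1·9.81·(+1.759) = 266600 + (-107300) − (14740) = 144600 Pa.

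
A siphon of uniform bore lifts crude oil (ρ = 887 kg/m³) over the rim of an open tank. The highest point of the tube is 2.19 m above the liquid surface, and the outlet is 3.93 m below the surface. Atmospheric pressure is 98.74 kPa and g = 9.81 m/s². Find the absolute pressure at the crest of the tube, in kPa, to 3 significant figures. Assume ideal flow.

Bernoulli surface→outlet gives ½v² = g·h_out, so v = √(2·9.81·3.93) = 8.78 m/s.
Continuity keeps v the same throughout the tube; from surface to crest, P_atm + 0 = P_top + ½ρv² + ρg·h_top.
P_top = 98740 − ½·887·8.78² − 887·9.81·2.19 = 45500 Pa.

P_top ≈ 45.5 kPa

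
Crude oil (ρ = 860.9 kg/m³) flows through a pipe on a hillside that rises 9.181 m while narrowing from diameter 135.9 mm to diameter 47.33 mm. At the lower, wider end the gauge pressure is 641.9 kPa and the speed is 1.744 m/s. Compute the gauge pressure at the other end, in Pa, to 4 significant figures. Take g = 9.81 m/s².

476700 Pa

Mass conservation (A₁v₁ = A₂v₂) gives v₂ = 1.744 × 145.1/17.59 = 14.38 m/s.
Bernoulli: P₁ + ½ρv₁² + ρg h₁ = P₂ + ½ρv₂² + ρg h₂, so P₂ = P₁ + ½ρ(v₁² − v₂²) − ρg(h₂ − h₁).
P₂ = 641900 + ½·860.9·(1.744² − 14.38²) − 860.9·9.81·(+9.181) = 641900 + (-87680) − (77540) = 476700 Pa.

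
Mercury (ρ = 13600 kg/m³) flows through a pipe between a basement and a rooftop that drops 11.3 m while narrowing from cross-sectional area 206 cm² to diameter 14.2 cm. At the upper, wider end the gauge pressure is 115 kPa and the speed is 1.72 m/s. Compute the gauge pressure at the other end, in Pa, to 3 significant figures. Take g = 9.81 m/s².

P₂ = 1610000 Pa

By continuity, v₂ = v₁·A₁/A₂ = 1.72·(206/158) = 2.24 m/s.
Bernoulli: P₁ + ½ρv₁² + ρg h₁ = P₂ + ½ρv₂² + ρg h₂, so P₂ = P₁ + ½ρ(v₁² − v₂²) − ρg(h₂ − h₁).
P₂ = 115000 + ½·13600·(1.72² − 2.24²) − 13600·9.81·(−11.3) = 115000 + (-13900) − (-1510000) = 1610000 Pa.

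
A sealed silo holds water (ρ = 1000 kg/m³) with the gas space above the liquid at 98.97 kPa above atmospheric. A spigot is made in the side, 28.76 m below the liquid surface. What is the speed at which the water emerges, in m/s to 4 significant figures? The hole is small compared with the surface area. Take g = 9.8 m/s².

v = 27.60 m/s

Take point 1 at the surface (v₁ ≈ 0) and point 2 at the hole (at atmospheric pressure). Bernoulli: P₁ + ρg h = P_atm + ½ρv₂².
With P₁ − P_atm = 98970 Pa, v₂ = √(2gh + 2ΔP/ρ) = √(2·9.8·28.76 + 2·98970/1000) = 27.60 m/s.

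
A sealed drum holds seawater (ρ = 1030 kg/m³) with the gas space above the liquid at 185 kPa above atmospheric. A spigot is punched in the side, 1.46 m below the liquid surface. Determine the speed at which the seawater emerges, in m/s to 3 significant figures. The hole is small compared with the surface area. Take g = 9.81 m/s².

Take point 1 at the surface (v₁ ≈ 0) and point 2 at the hole (at atmospheric pressure). Bernoulli: P₁ + ρg h = P_atm + ½ρv₂².
With P₁ − P_atm = 185000 Pa, v₂ = √(2gh + 2ΔP/ρ) = √(2·9.81·1.46 + 2·185000/1030) = 19.7 m/s.

v ≈ 19.7 m/s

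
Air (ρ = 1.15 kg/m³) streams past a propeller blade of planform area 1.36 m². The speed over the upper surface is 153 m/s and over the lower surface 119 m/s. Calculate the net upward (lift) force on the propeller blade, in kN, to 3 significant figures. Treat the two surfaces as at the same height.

F ≈ 7.23 kN

The faster flow above has the lower pressure; Bernoulli (same height) gives ΔP = ½ρ(v_up² − v_low²).
ΔP = ½·1.15·(153² − 119²) = 5320 Pa.
Lift = ΔP · A = 5320 × 1.36 = 7230 N.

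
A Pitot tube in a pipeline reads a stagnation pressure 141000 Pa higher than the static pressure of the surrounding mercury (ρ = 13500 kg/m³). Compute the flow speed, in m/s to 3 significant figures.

v = 4.57 m/s

The dynamic pressure equals the rise in static pressure at the stagnation point: ΔP = ½ρv².
v = √(2ΔP/ρ) = √(2·141000/13500) = 4.57 m/s.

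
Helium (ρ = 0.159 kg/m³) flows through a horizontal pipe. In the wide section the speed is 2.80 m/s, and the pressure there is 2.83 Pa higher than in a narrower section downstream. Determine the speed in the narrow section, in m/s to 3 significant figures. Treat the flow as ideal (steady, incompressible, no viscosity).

v₂ ≈ 6.59 m/s

Along the level pipe P + ½ρv² is conserved, hence v₂² = v₁² + 2(P₁ − P₂)/ρ.
v₂ = √(2.80² + 2·2.83/0.159) = √(7.84 + 35.6) = 6.59 m/s.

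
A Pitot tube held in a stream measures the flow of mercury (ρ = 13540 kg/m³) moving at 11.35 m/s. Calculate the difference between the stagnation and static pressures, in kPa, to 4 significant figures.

The dynamic pressure equals the rise in static pressure at the stagnation point: ΔP = ½ρv².
ΔP = ½·13540·11.35² = 872100 Pa.

ΔP ≈ 872.1 kPa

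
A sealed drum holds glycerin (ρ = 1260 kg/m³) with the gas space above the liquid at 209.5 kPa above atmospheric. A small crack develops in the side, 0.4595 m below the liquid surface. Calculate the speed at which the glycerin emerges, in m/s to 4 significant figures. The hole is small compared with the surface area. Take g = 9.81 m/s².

Take point 1 at the surface (v₁ ≈ 0) and point 2 at the hole (at atmospheric pressure). Bernoulli: P₁ + ρg h = P_atm + ½ρv₂².
With P₁ − P_atm = 209500 Pa, v₂ = √(2gh + 2ΔP/ρ) = √(2·9.81·0.4595 + 2·209500/1260) = 18.48 m/s.

v ≈ 18.48 m/s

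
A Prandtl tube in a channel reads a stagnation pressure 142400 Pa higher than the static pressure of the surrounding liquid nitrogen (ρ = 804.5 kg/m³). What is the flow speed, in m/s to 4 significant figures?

Bernoulli between the free stream and the stagnation point: ½ρv² = P_stag − P_static.
v = √(2ΔP/ρ) = √(2·142400/804.5) = 18.82 m/s.

18.82 m/s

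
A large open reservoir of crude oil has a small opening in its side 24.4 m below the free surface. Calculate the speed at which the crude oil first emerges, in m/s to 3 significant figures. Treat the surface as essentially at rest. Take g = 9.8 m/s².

v = 21.9 m/s

Bernoulli from surface to hole (P equal, v_surface ≈ 0): v = √(2gh) = √(2×9.8×24.4) = 21.9 m/s.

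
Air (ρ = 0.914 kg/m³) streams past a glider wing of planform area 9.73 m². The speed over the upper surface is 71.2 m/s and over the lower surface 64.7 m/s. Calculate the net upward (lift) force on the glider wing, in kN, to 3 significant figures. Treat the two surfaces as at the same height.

F ≈ 3.93 kN

From P + ½ρv² = const at equal height, P_low − P_up = ½ρ(v_up² − v_low²).
ΔP = ½·0.914·(71.2² − 64.7²) = 404 Pa.
Lift = ΔP · A = 404 × 9.73 = 3930 N.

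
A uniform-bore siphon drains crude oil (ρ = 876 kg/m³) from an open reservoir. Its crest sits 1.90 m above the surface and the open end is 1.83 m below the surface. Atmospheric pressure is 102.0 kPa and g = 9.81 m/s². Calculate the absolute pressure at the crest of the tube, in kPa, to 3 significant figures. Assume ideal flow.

From the surface to the outlet (both open to atmosphere, surface at rest): v = √(2g·h_out) = √(2·9.81·1.83) = 5.99 m/s.
With constant cross-section the crest speed equals v; applying Bernoulli from the surface up to the crest, P_top = P_atm − ½ρv² − ρg·h_top.
P_top = 102000 − ½·876·5.99² − 876·9.81·1.90 = 69900 Pa.

69.9 kPa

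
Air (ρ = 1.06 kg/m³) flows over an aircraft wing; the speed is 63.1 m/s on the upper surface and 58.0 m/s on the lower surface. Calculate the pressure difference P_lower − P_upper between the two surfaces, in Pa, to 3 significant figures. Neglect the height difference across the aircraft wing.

327 Pa

The pressure is lower where the speed is higher: ΔP = ½ρ(v_up² − v_low²).
ΔP = ½·1.06·(63.1² − 58.0²) = 327 Pa.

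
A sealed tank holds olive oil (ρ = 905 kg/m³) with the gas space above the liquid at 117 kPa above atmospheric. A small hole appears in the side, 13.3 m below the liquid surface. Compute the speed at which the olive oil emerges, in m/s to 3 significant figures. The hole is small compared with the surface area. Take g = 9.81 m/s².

Take point 1 at the surface (v₁ ≈ 0) and point 2 at the hole (at atmospheric pressure). Bernoulli: P₁ + ρg h = P_atm + ½ρv₂².
With P₁ − P_atm = 117000 Pa, v₂ = √(2gh + 2ΔP/ρ) = √(2·9.81·13.3 + 2·117000/905) = 22.8 m/s.

v = 22.8 m/s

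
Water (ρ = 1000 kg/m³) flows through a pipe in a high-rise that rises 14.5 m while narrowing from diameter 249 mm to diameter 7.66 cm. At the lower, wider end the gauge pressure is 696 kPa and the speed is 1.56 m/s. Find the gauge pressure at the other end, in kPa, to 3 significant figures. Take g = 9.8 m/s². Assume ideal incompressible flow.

P₂ ≈ 419 kPa

By continuity, v₂ = v₁·A₁/A₂ = 1.56·(487/46.1) = 16.5 m/s.
Applying Bernoulli between the two ends and solving for P₂: P₂ = P₁ + ½ρ(v₁² − v₂²) − ρgΔh.
P₂ = 696000 + ½·1000·(1.56² − 16.5²) − 1000·9.8·(+14.5) = 696000 + (-135000) − (142000) = 419000 Pa.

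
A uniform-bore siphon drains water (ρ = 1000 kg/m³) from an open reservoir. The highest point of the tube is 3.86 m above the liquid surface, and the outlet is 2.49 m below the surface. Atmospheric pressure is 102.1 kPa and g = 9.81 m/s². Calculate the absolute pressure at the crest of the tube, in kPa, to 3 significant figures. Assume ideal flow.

The outlet speed comes from Torricelli: v = √(2g·2.49) = 6.99 m/s.
With constant cross-section the crest speed equals v; applying Bernoulli from the surface up to the crest, P_top = P_atm − ½ρv² − ρg·h_top.
P_top = 102100 − ½·1000·6.99² − 1000·9.81·3.86 = 39800 Pa.

P_top = 39.8 kPa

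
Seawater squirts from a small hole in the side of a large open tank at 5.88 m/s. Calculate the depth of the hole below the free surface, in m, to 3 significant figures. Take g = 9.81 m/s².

h ≈ 1.76 m

Inverting v = √(2gh) gives h = v² / 2g.
h = 5.88²/(2·9.81) = 34.6/19.62 = 1.76 m.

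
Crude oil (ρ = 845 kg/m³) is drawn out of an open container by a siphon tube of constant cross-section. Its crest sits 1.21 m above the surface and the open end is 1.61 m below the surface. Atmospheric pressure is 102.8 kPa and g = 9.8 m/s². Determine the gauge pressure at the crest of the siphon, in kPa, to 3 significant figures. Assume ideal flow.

The outlet speed comes from Torricelli: v = √(2g·1.61) = 5.62 m/s.
Continuity keeps v the same throughout the tube; from surface to crest, P_atm + 0 = P_top + ½ρv² + ρg·h_top.
P_top = 102800 − ½·845·5.62² − 845·9.8·1.21 = 79400 Pa. So P_gauge = P_top − P_atm = -23400 Pa.

P_gauge ≈ -23.4 kPa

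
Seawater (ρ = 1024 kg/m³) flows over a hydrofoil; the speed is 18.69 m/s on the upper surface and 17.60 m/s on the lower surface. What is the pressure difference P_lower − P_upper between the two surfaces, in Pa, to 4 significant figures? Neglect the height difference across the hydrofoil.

ΔP ≈ 20250 Pa

Bernoulli (same height): P_lower − P_upper = ½ρ(v_upper² − v_lower²).
ΔP = ½·1024·(18.69² − 17.60²) = 20250 Pa.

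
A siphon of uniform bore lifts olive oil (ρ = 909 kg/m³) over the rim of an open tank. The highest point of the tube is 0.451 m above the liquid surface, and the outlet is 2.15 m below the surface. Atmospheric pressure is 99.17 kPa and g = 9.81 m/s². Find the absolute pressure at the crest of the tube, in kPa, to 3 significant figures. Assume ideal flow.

76.0 kPa

Bernoulli surface→outlet gives ½v² = g·h_out, so v = √(2·9.81·2.15) = 6.49 m/s.
With constant cross-section the crest speed equals v; applying Bernoulli from the surface up to the crest, P_top = P_atm − ½ρv² − ρg·h_top.
P_top = 99170 − ½·909·6.49² − 909·9.81·0.451 = 76000 Pa.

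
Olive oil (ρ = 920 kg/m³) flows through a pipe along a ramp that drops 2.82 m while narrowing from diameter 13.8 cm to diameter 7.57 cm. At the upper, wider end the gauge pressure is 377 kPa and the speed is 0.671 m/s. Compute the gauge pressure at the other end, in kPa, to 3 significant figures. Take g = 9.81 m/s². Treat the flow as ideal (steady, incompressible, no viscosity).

P₂ = 400 kPa

Mass conservation (A₁v₁ = A₂v₂) gives v₂ = 0.671 × 150/45.0 = 2.23 m/s.
Applying Bernoulli between the two ends and solving for P₂: P₂ = P₁ + ½ρ(v₁² − v₂²) − ρgΔh.
P₂ = 377000 + ½·920·(0.671² − 2.23²) − 920·9.81·(−2.82) = 377000 + (-2080) − (-25500) = 400000 Pa.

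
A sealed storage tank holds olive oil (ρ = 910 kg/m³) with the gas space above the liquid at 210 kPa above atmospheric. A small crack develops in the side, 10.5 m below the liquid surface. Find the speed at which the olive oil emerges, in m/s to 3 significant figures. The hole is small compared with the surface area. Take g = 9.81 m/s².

Take point 1 at the surface (v₁ ≈ 0) and point 2 at the hole (at atmospheric pressure). Bernoulli: P₁ + ρg h = P_atm + ½ρv₂².
With P₁ − P_atm = 210000 Pa, v₂ = √(2gh + 2ΔP/ρ) = √(2·9.81·10.5 + 2·210000/910) = 25.8 m/s.

v ≈ 25.8 m/s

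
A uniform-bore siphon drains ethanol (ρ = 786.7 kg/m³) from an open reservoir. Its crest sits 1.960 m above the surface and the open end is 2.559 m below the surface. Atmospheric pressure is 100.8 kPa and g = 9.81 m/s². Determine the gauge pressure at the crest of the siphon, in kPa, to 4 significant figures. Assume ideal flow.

P_gauge ≈ -34.88 kPa

Bernoulli surface→outlet gives ½v² = g·h_out, so v = √(2·9.81·2.559) = 7.086 m/s.
The bore is uniform, so the speed at the crest is the same v. Bernoulli surface→crest: P_atm = P_top + ½ρv² + ρg·h_top.
P_top = 100800 − ½·786.7·7.086² − 786.7·9.81·1.960 = 65920 Pa. So P_gauge = P_top − P_atm = -34880 Pa.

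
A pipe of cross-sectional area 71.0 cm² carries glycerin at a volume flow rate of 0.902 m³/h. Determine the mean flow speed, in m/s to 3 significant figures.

Q = 0.902 m³/h = 0.000251 m³/s.
v = Q/A = 0.000251 / 0.00710 = 0.0353 m/s.

v ≈ 0.0353 m/s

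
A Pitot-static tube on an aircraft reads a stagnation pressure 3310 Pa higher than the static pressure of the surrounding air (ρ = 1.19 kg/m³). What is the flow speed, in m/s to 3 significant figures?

74.6 m/s

At the stagnation point the flow is brought to rest, so Bernoulli gives P_stag − P_static = ½ρv².
v = √(2ΔP/ρ) = √(2·3310/1.19) = 74.6 m/s.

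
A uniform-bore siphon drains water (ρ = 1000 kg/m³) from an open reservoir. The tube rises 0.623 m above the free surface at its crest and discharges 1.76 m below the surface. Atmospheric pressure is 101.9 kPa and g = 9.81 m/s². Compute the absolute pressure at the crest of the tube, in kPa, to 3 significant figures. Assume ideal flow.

P_top ≈ 78.5 kPa

The outlet speed comes from Torricelli: v = √(2g·1.76) = 5.88 m/s.
Continuity keeps v the same throughout the tube; from surface to crest, P_atm + 0 = P_top + ½ρv² + ρg·h_top.
P_top = 101900 − ½·1000·5.88² − 1000·9.81·0.623 = 78500 Pa.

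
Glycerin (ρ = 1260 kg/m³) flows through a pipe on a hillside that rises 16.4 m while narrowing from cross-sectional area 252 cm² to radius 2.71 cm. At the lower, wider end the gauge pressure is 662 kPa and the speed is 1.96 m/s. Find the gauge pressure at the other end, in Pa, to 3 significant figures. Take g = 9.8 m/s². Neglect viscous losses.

P₂ = 173000 Pa

The volume flow rate is constant, so v₂ = (A₁/A₂)v₁ = (252/23.1)·1.96 = 21.4 m/s.
Energy conservation along the streamline gives P₂ = P₁ − ½ρ(v₂² − v₁²) − ρg(h₂ − h₁).
P₂ = 662000 + ½·1260·(1.96² − 21.4²) − 1260·9.8·(+16.4) = 662000 + (-286000) − (203000) = 173000 Pa.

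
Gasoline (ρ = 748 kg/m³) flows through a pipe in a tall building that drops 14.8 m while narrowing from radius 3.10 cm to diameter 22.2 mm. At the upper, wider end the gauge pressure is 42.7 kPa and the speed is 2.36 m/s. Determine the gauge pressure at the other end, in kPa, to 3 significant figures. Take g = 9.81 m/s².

Continuity gives A₁v₁ = A₂v₂, so v₂ = (30.2 cm²)/(3.87 cm²) × 2.36 m/s = 18.4 m/s.
Applying Bernoulli between the two ends and solving for P₂: P₂ = P₁ + ½ρ(v₁² − v₂²) − ρgΔh.
P₂ = 42700 + ½·748·(2.36² − 18.4²) − 748·9.81·(−14.8) = 42700 + (-125000) − (-109000) = 26700 Pa.

26.7 kPa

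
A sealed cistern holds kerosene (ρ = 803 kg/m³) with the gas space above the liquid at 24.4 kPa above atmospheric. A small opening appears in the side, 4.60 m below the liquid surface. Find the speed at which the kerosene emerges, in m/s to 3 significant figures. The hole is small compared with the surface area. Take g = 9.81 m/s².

v ≈ 12.3 m/s

Take point 1 at the surface (v₁ ≈ 0) and point 2 at the hole (at atmospheric pressure). Bernoulli: P₁ + ρg h = P_atm + ½ρv₂².
With P₁ − P_atm = 24400 Pa, v₂ = √(2gh + 2ΔP/ρ) = √(2·9.81·4.60 + 2·24400/803) = 12.3 m/s.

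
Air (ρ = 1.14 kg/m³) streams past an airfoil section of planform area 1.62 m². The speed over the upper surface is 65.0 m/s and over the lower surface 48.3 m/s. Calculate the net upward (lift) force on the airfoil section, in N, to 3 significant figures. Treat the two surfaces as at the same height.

F ≈ 1750 N

With equal heights on the two surfaces, Bernoulli gives P_lower − P_upper = ½ρ(v_upper² − v_lower²).
ΔP = ½·1.14·(65.0² − 48.3²) = 1080 Pa.
Lift = ΔP · A = 1080 × 1.62 = 1750 N.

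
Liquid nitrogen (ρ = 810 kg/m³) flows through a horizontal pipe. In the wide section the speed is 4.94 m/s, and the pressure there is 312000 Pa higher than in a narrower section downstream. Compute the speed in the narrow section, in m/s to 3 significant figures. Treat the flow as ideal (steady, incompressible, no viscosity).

28.2 m/s

With h₁ = h₂, rearranging Bernoulli gives v₂ = √(v₁² + 2ΔP/ρ).
v₂ = √(4.94² + 2·312000/810) = √(24.4 + 770) = 28.2 m/s.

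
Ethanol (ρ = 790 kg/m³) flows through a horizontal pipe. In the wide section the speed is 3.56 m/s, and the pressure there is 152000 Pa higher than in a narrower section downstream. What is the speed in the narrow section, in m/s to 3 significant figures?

Along the level pipe P + ½ρv² is conserved, hence v₂² = v₁² + 2(P₁ − P₂)/ρ.
v₂ = √(3.56² + 2·152000/790) = √(12.7 + 385) = 19.9 m/s.

v₂ ≈ 19.9 m/s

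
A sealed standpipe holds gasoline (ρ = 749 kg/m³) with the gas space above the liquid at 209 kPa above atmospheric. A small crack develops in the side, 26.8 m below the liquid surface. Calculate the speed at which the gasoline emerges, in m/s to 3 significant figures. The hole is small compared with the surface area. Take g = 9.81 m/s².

Take point 1 at the surface (v₁ ≈ 0) and point 2 at the hole (at atmospheric pressure). Bernoulli: P₁ + ρg h = P_atm + ½ρv₂².
With P₁ − P_atm = 209000 Pa, v₂ = √(2gh + 2ΔP/ρ) = √(2·9.81·26.8 + 2·209000/749) = 32.9 m/s.

v = 32.9 m/s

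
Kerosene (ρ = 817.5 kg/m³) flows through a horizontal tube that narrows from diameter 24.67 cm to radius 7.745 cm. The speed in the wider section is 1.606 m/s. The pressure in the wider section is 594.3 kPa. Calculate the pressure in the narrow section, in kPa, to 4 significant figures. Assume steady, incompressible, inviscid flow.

Continuity gives A₁v₁ = A₂v₂, so v₂ = (478.0 cm²)/(188.4 cm²) × 1.606 m/s = 4.074 m/s.
The pipe is horizontal, so Bernoulli reduces to P₁ + ½ρv₁² = P₂ + ½ρv₂².
P₂ = P₁ − ½ρ(v₂² − v₁²) = 594300 − ½·817.5·(4.074² − 1.606²) = 594300 − 5729 = 588600 Pa.

P₂ = 588.6 kPa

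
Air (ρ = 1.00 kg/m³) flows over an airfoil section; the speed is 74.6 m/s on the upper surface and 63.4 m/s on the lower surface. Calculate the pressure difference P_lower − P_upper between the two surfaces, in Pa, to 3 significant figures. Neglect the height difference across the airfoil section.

773 Pa

With negligible Δh, P + ½ρv² is constant, so P_low − P_up = ½ρ(v_up² − v_low²).
ΔP = ½·1.00·(74.6² − 63.4²) = 773 Pa.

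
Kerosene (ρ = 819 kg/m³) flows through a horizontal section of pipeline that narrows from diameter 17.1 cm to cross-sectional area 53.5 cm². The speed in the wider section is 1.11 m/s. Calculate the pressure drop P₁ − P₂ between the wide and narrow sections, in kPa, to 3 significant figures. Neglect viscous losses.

Continuity gives A₁v₁ = A₂v₂, so v₂ = (230 cm²)/(53.5 cm²) × 1.11 m/s = 4.76 m/s.
Along the horizontal streamline, P + ½ρv² is constant.
P₁ − P₂ = ½·819·(4.76² − 1.11²) = ½·819·21.5 = 8790 Pa.

ΔP ≈ 8.79 kPa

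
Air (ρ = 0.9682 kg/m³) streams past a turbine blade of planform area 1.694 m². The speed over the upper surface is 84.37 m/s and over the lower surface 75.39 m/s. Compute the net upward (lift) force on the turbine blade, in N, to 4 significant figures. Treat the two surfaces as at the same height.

1177 N

With equal heights on the two surfaces, Bernoulli gives P_lower − P_upper = ½ρ(v_upper² − v_lower²).
ΔP = ½·0.9682·(84.37² − 75.39²) = 694.5 Pa.
Lift = ΔP · A = 694.5 × 1.694 = 1177 N.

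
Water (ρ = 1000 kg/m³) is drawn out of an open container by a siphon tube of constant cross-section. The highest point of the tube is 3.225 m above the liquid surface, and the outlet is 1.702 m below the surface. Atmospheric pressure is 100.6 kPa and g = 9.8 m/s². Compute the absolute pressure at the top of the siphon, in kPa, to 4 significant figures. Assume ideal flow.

The outlet speed comes from Torricelli: v = √(2g·1.702) = 5.776 m/s.
With constant cross-section the crest speed equals v; applying Bernoulli from the surface up to the crest, P_top = P_atm − ½ρv² − ρg·h_top.
P_top = 100600 − ½·1000·5.776² − 1000·9.8·3.225 = 52320 Pa.

52.32 kPa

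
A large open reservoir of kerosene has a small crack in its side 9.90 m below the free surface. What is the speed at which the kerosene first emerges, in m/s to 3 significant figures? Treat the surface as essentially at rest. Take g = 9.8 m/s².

v ≈ 13.9 m/s

The surface is effectively still and both ends are open, so ½v² = gh and v = √(2·9.8·9.90) = 13.9 m/s.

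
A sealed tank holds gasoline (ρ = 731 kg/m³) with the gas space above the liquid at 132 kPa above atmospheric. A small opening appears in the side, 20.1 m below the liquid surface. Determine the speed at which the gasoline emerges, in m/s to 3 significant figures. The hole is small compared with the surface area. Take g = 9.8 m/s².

v ≈ 27.5 m/s

Take point 1 at the surface (v₁ ≈ 0) and point 2 at the hole (at atmospheric pressure). Bernoulli: P₁ + ρg h = P_atm + ½ρv₂².
With P₁ − P_atm = 132000 Pa, v₂ = √(2gh + 2ΔP/ρ) = √(2·9.8·20.1 + 2·132000/731) = 27.5 m/s.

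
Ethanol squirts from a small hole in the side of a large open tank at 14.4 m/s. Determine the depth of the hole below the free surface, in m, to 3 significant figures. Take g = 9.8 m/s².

Torricelli: v = √(2gh), so h = v²/(2g).
h = 14.4²/(2·9.8) = 207/19.60 = 10.6 m.

h = 10.6 m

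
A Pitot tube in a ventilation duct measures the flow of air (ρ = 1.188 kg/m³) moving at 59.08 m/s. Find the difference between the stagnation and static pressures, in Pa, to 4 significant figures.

2073 Pa

Bernoulli between the free stream and the stagnation point: ½ρv² = P_stag − P_static.
ΔP = ½·1.188·59.08² = 2073 Pa.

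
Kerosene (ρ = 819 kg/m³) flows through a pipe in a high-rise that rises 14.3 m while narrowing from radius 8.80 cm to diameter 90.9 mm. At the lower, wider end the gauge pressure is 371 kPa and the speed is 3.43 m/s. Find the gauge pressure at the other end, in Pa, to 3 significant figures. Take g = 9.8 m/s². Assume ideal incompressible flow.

P₂ ≈ 193000 Pa

Mass conservation (A₁v₁ = A₂v₂) gives v₂ = 3.43 × 243/64.9 = 12.9 m/s.
Bernoulli: P₁ + ½ρv₁² + ρg h₁ = P₂ + ½ρv₂² + ρg h₂, so P₂ = P₁ + ½ρ(v₁² − v₂²) − ρg(h₂ − h₁).
P₂ = 371000 + ½·819·(3.43² − 12.9²) − 819·9.8·(+14.3) = 371000 + (-62900) − (115000) = 193000 Pa.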